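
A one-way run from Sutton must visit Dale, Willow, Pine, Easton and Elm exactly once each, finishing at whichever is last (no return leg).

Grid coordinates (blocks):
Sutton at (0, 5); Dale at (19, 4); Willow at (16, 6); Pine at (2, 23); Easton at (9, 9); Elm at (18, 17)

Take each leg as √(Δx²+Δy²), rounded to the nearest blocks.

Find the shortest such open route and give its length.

52 blocks — the minimum one-way total.

There are 5! = 120 possible orderings.
Sutton - Dale - Willow - Pine - Easton - Elm: 19+4+22+16+12 = 73
Sutton - Dale - Willow - Pine - Elm - Easton: 19+4+22+17+12 = 74
Sutton - Dale - Willow - Easton - Pine - Elm: 19+4+8+16+17 = 64
Sutton - Dale - Willow - Easton - Elm - Pine: 19+4+8+12+17 = 60
Sutton - Dale - Willow - Elm - Pine - Easton: 19+4+11+17+16 = 67
Sutton - Dale - Willow - Elm - Easton - Pine: 19+4+11+12+16 = 62
Sutton - Dale - Pine - Willow - Easton - Elm: 19+25+22+8+12 = 86
Sutton - Dale - Pine - Willow - Elm - Easton: 19+25+22+11+12 = 89
Sutton - Dale - Pine - Easton - Willow - Elm: 19+25+16+8+11 = 79
Sutton - Dale - Pine - Easton - Elm - Willow: 19+25+16+12+11 = 83
Sutton - Dale - Pine - Elm - Willow - Easton: 19+25+17+11+8 = 80
Sutton - Dale - Pine - Elm - Easton - Willow: 19+25+17+12+8 = 81
Sutton - Dale - Easton - Willow - Pine - Elm: 19+11+8+22+17 = 77
Sutton - Dale - Easton - Willow - Elm - Pine: 19+11+8+11+17 = 66
… (106 more)
Sutton - Easton - Willow - Dale - Elm - Pine: 10+8+4+13+17 = 52  ← best
The minimum is 52.
One shortest path: Sutton → Easton → Willow → Dale → Elm → Pine.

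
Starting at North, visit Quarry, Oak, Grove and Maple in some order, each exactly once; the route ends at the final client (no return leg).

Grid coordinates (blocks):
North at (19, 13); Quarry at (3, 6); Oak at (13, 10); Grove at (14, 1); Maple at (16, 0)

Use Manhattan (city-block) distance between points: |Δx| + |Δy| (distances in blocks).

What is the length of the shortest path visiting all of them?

There are 4! = 24 possible orderings.
North - Quarry - Oak - Grove - Maple: 23+14+10+3 = 50
North - Quarry - Oak - Maple - Grove: 23+14+13+3 = 53
North - Quarry - Grove - Oak - Maple: 23+16+10+13 = 62
North - Quarry - Grove - Maple - Oak: 23+16+3+13 = 55
North - Quarry - Maple - Oak - Grove: 23+19+13+10 = 65
North - Quarry - Maple - Grove - Oak: 23+19+3+10 = 55
North - Oak - Quarry - Grove - Maple: 9+14+16+3 = 42
North - Oak - Quarry - Maple - Grove: 9+14+19+3 = 45
North - Oak - Grove - Quarry - Maple: 9+10+16+19 = 54
North - Oak - Grove - Maple - Quarry: 9+10+3+19 = 41
North - Oak - Maple - Quarry - Grove: 9+13+19+16 = 57
North - Oak - Maple - Grove - Quarry: 9+13+3+16 = 41
North - Grove - Quarry - Oak - Maple: 17+16+14+13 = 60
North - Grove - Quarry - Maple - Oak: 17+16+19+13 = 65
… (10 more)
The minimum is 41.
One shortest path: North → Oak → Grove → Maple → Quarry.

Shortest open route: 41 blocks.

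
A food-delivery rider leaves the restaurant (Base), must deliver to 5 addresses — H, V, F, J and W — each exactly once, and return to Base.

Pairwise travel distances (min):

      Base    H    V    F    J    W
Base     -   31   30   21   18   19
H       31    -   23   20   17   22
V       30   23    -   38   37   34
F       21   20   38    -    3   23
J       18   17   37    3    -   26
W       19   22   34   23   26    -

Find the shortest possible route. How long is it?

Base - H - V - F - J - W - Base: 31+23+38+3+26+19 = 140
Base - H - V - F - W - J - Base: 31+23+38+23+26+18 = 159
Base - H - V - J - F - W - Base: 31+23+37+3+23+19 = 136
Base - H - V - J - W - F - Base: 31+23+37+26+23+21 = 161
Base - H - V - W - F - J - Base: 31+23+34+23+3+18 = 132
Base - H - V - W - J - F - Base: 31+23+34+26+3+21 = 138
Base - H - F - V - J - W - Base: 31+20+38+37+26+19 = 171
Base - H - F - V - W - J - Base: 31+20+38+34+26+18 = 167
Base - H - F - J - V - W - Base: 31+20+3+37+34+19 = 144
Base - H - F - J - W - V - Base: 31+20+3+26+34+30 = 144
Base - H - F - W - V - J - Base: 31+20+23+34+37+18 = 163
Base - H - F - W - J - V - Base: 31+20+23+26+37+30 = 167
Base - H - J - V - F - W - Base: 31+17+37+38+23+19 = 165
Base - H - J - V - W - F - Base: 31+17+37+34+23+21 = 163
… (46 more)
Base - V - H - J - F - W - Base: 30+23+17+3+23+19 = 115  ← best
The minimum is 115.
One optimal route: Base → V → H → J → F → W → Base (or its reverse).

Shortest round trip = 115 min.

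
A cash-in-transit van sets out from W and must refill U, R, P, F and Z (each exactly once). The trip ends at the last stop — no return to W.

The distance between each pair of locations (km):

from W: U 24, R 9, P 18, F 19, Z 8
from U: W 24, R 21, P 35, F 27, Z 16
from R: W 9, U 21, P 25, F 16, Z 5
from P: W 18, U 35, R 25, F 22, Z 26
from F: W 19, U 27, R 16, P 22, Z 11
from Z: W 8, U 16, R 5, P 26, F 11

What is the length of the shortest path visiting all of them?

Minimum one-way distance = 77 km.

There are 5! = 120 possible orderings.
W - U - R - P - F - Z: 24+21+25+22+11 = 103
W - U - R - P - Z - F: 24+21+25+26+11 = 107
W - U - R - F - P - Z: 24+21+16+22+26 = 109
W - U - R - F - Z - P: 24+21+16+11+26 = 98
W - U - R - Z - P - F: 24+21+5+26+22 = 98
W - U - R - Z - F - P: 24+21+5+11+22 = 83
W - U - P - R - F - Z: 24+35+25+16+11 = 111
W - U - P - R - Z - F: 24+35+25+5+11 = 100
W - U - P - F - R - Z: 24+35+22+16+5 = 102
W - U - P - F - Z - R: 24+35+22+11+5 = 97
W - U - P - Z - R - F: 24+35+26+5+16 = 106
W - U - P - Z - F - R: 24+35+26+11+16 = 112
W - U - F - R - P - Z: 24+27+16+25+26 = 118
W - U - F - R - Z - P: 24+27+16+5+26 = 98
… (106 more)
W - P - F - R - Z - U: 18+22+16+5+16 = 77  ← best
The minimum is 77.
One shortest path: W → P → F → R → Z → U.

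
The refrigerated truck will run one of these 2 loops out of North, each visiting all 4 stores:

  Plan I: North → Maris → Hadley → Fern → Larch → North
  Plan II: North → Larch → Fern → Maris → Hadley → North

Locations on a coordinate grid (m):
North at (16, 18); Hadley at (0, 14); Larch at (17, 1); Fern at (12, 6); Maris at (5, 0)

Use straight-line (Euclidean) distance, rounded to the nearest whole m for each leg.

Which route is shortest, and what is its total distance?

64 m — Plan II is the shortest.

Plan I: 21 + 15 + 14 + 7 + 17 = 74
Plan II: 17 + 7 + 9 + 15 + 16 = 64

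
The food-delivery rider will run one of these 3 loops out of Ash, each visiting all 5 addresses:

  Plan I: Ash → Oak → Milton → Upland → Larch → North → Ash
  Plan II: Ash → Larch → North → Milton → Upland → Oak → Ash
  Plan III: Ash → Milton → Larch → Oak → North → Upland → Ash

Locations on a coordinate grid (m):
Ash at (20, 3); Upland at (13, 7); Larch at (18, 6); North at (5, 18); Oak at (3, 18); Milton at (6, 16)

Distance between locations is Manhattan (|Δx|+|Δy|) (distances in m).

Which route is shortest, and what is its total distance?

Plan I: 32 + 5 + 16 + 6 + 25 + 30 = 114
Plan II: 5 + 25 + 3 + 16 + 21 + 32 = 102
Plan III: 27 + 22 + 27 + 2 + 19 + 11 = 108

102 m — Plan II is the shortest.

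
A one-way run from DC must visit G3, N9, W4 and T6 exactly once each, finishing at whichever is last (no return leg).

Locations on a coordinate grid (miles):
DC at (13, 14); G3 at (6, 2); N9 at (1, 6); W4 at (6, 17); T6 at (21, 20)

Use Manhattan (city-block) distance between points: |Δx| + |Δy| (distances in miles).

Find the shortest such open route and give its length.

There are 4! = 24 possible orderings.
DC - G3 - N9 - W4 - T6: 19+9+16+18 = 62
DC - G3 - N9 - T6 - W4: 19+9+34+18 = 80
DC - G3 - W4 - N9 - T6: 19+15+16+34 = 84
DC - G3 - W4 - T6 - N9: 19+15+18+34 = 86
DC - G3 - T6 - N9 - W4: 19+33+34+16 = 102
DC - G3 - T6 - W4 - N9: 19+33+18+16 = 86
DC - N9 - G3 - W4 - T6: 20+9+15+18 = 62
DC - N9 - G3 - T6 - W4: 20+9+33+18 = 80
DC - N9 - W4 - G3 - T6: 20+16+15+33 = 84
DC - N9 - W4 - T6 - G3: 20+16+18+33 = 87
DC - N9 - T6 - G3 - W4: 20+34+33+15 = 102
DC - N9 - T6 - W4 - G3: 20+34+18+15 = 87
DC - W4 - G3 - N9 - T6: 10+15+9+34 = 68
DC - W4 - G3 - T6 - N9: 10+15+33+34 = 92
… (10 more)
DC - T6 - W4 - G3 - N9: 14+18+15+9 = 56  ← best
The minimum is 56.
One shortest path: DC → T6 → W4 → G3 → N9.

Minimum one-way distance = 56 miles.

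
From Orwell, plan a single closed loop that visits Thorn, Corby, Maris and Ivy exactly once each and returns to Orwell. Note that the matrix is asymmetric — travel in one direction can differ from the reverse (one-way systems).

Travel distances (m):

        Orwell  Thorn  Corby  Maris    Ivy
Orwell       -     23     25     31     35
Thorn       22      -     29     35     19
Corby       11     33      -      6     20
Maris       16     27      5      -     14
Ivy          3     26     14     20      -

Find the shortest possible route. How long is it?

Shortest round trip = 75 m.

Orwell→Thorn→Corby→Maris→Ivy→Orwell: 23+29+6+14+3 = 75
Orwell→Thorn→Corby→Ivy→Maris→Orwell: 23+29+20+20+16 = 108
Orwell→Thorn→Maris→Corby→Ivy→Orwell: 23+35+5+20+3 = 86
Orwell→Thorn→Maris→Ivy→Corby→Orwell: 23+35+14+14+11 = 97
Orwell→Thorn→Ivy→Corby→Maris→Orwell: 23+19+14+6+16 = 78
Orwell→Thorn→Ivy→Maris→Corby→Orwell: 23+19+20+5+11 = 78
Orwell→Corby→Thorn→Maris→Ivy→Orwell: 25+33+35+14+3 = 110
Orwell→Corby→Thorn→Ivy→Maris→Orwell: 25+33+19+20+16 = 113
Orwell→Corby→Maris→Thorn→Ivy→Orwell: 25+6+27+19+3 = 80
Orwell→Corby→Maris→Ivy→Thorn→Orwell: 25+6+14+26+22 = 93
Orwell→Corby→Ivy→Thorn→Maris→Orwell: 25+20+26+35+16 = 122
Orwell→Corby→Ivy→Maris→Thorn→Orwell: 25+20+20+27+22 = 114
Orwell→Maris→Thorn→Corby→Ivy→Orwell: 31+27+29+20+3 = 110
Orwell→Maris→Thorn→Ivy→Corby→Orwell: 31+27+19+14+11 = 102
… (10 more)
The minimum is 75.
One optimal route: Orwell → Thorn → Corby → Maris → Ivy → Orwell.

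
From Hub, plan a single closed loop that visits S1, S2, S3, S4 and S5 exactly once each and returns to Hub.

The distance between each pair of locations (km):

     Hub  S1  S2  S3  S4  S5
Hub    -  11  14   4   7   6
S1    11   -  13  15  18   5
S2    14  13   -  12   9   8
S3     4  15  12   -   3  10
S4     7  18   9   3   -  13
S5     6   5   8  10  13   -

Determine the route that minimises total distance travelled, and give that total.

Shortest round trip = 40 km.

With 5 stops there are 5!/2 = 60 distinct round trips (a route and its reverse cost the same).
Hub - S1 - S2 - S3 - S4 - S5 - Hub: 11+13+12+3+13+6 = 58
Hub - S1 - S2 - S3 - S5 - S4 - Hub: 11+13+12+10+13+7 = 66
Hub - S1 - S2 - S4 - S3 - S5 - Hub: 11+13+9+3+10+6 = 52
Hub - S1 - S2 - S4 - S5 - S3 - Hub: 11+13+9+13+10+4 = 60
Hub - S1 - S2 - S5 - S3 - S4 - Hub: 11+13+8+10+3+7 = 52
Hub - S1 - S2 - S5 - S4 - S3 - Hub: 11+13+8+13+3+4 = 52
Hub - S1 - S3 - S2 - S4 - S5 - Hub: 11+15+12+9+13+6 = 66
Hub - S1 - S3 - S2 - S5 - S4 - Hub: 11+15+12+8+13+7 = 66
Hub - S1 - S3 - S4 - S2 - S5 - Hub: 11+15+3+9+8+6 = 52
Hub - S1 - S3 - S4 - S5 - S2 - Hub: 11+15+3+13+8+14 = 64
Hub - S1 - S3 - S5 - S2 - S4 - Hub: 11+15+10+8+9+7 = 60
Hub - S1 - S3 - S5 - S4 - S2 - Hub: 11+15+10+13+9+14 = 72
Hub - S1 - S4 - S2 - S3 - S5 - Hub: 11+18+9+12+10+6 = 66
Hub - S1 - S4 - S2 - S5 - S3 - Hub: 11+18+9+8+10+4 = 60
… (46 more)
Hub - S1 - S5 - S2 - S4 - S3 - Hub: 11+5+8+9+3+4 = 40  ← best
The minimum is 40.
One optimal route: Hub → S1 → S5 → S2 → S4 → S3 → Hub (or its reverse).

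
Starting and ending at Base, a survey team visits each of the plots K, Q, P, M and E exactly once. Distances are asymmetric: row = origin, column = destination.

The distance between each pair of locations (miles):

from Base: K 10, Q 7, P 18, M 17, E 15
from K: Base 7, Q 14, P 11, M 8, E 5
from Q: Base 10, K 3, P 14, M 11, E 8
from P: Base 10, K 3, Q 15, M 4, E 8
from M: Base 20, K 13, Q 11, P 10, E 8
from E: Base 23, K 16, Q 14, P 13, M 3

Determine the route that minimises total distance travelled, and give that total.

Base→K→Q→P→M→E→Base: 10+14+14+4+8+23 = 73
Base→K→Q→P→E→M→Base: 10+14+14+8+3+20 = 69
Base→K→Q→M→P→E→Base: 10+14+11+10+8+23 = 76
Base→K→Q→M→E→P→Base: 10+14+11+8+13+10 = 66
Base→K→Q→E→P→M→Base: 10+14+8+13+4+20 = 69
Base→K→Q→E→M→P→Base: 10+14+8+3+10+10 = 55
Base→K→P→Q→M→E→Base: 10+11+15+11+8+23 = 78
Base→K→P→Q→E→M→Base: 10+11+15+8+3+20 = 67
Base→K→P→M→Q→E→Base: 10+11+4+11+8+23 = 67
Base→K→P→M→E→Q→Base: 10+11+4+8+14+10 = 57
Base→K→P→E→Q→M→Base: 10+11+8+14+11+20 = 74
Base→K→P→E→M→Q→Base: 10+11+8+3+11+10 = 53
Base→K→M→Q→P→E→Base: 10+8+11+14+8+23 = 74
Base→K→M→Q→E→P→Base: 10+8+11+8+13+10 = 60
… (106 more)
Base→Q→K→E→M→P→Base: 7+3+5+3+10+10 = 38  ← best
The minimum is 38.
One optimal route: Base → Q → K → E → M → P → Base.

Shortest round trip = 38 miles.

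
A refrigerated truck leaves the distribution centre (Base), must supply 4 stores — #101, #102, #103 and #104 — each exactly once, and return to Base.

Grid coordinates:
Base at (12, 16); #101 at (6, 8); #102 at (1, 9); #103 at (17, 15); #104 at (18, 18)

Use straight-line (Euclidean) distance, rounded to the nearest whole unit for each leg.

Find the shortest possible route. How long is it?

Base-#101-#102-#103-#104-Base: 10+5+17+3+6 = 41
Base-#101-#102-#104-#103-Base: 10+5+19+3+5 = 42
Base-#101-#103-#102-#104-Base: 10+13+17+19+6 = 65
Base-#101-#103-#104-#102-Base: 10+13+3+19+13 = 58
Base-#101-#104-#102-#103-Base: 10+16+19+17+5 = 67
Base-#101-#104-#103-#102-Base: 10+16+3+17+13 = 59
Base-#102-#101-#103-#104-Base: 13+5+13+3+6 = 40
Base-#102-#101-#104-#103-Base: 13+5+16+3+5 = 42
Base-#102-#103-#101-#104-Base: 13+17+13+16+6 = 65
Base-#102-#104-#101-#103-Base: 13+19+16+13+5 = 66
Base-#103-#101-#102-#104-Base: 5+13+5+19+6 = 48
Base-#103-#102-#101-#104-Base: 5+17+5+16+6 = 49
The minimum is 40.
One optimal route: Base → #102 → #101 → #103 → #104 → Base (or its reverse).

40 — the shortest possible round trip.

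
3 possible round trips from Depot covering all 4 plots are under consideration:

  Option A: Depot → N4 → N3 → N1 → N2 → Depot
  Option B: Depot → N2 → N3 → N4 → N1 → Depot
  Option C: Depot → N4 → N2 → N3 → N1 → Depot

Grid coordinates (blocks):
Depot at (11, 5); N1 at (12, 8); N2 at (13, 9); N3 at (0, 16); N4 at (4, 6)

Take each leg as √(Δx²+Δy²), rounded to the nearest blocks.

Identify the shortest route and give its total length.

Shortest is Option A, total 37 blocks.

Option A: 7 + 11 + 14 + 1 + 4 = 37
Option B: 4 + 15 + 11 + 8 + 3 = 41
Option C: 7 + 9 + 15 + 14 + 3 = 48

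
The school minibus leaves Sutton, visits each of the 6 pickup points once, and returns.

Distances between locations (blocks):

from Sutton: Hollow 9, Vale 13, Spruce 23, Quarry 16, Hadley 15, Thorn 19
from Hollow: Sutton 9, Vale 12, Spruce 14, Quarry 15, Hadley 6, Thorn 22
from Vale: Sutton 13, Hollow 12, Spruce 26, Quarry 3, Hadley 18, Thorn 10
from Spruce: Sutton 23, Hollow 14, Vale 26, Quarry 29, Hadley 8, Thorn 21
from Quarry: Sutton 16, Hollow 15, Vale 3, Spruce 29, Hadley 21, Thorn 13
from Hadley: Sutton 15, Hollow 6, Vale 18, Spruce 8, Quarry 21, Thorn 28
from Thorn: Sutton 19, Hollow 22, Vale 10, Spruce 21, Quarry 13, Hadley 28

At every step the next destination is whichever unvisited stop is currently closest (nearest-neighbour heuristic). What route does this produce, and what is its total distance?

Total distance 73 blocks via the nearest-neighbour route Sutton → Hollow → Hadley → Spruce → Thorn → Vale → Quarry → Sutton.

At Sutton the remaining stops are Hollow 9, Vale 13, Hadley 15, Quarry 16, Thorn 19, Spruce 23; go to Hollow.
At Hollow the remaining stops are Hadley 6, Vale 12, Spruce 14, Quarry 15, Thorn 22; go to Hadley.
At Hadley the remaining stops are Spruce 8, Vale 18, Quarry 21, Thorn 28; go to Spruce.
At Spruce the remaining stops are Thorn 21, Vale 26, Quarry 29; go to Thorn.
At Thorn the remaining stops are Vale 10, Quarry 13; go to Vale.
At Vale the remaining stops are Quarry 3; go to Quarry.
Return Quarry→Sutton: 16.
Total = 9 + 6 + 8 + 21 + 10 + 3 + 16 = 73.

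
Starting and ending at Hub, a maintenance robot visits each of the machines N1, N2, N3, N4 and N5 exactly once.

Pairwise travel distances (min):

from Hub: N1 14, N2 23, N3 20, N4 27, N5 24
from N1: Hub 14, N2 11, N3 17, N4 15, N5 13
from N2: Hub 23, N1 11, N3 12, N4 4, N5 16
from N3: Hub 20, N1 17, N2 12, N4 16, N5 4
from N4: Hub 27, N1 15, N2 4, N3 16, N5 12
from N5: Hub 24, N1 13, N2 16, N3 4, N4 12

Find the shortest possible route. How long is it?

There are 60 distinct closed tours to check (reversals are equivalent).
Hub→N1→N2→N3→N4→N5→Hub: 14+11+12+16+12+24 = 89
Hub→N1→N2→N3→N5→N4→Hub: 14+11+12+4+12+27 = 80
Hub→N1→N2→N4→N3→N5→Hub: 14+11+4+16+4+24 = 73
Hub→N1→N2→N4→N5→N3→Hub: 14+11+4+12+4+20 = 65
Hub→N1→N2→N5→N3→N4→Hub: 14+11+16+4+16+27 = 88
Hub→N1→N2→N5→N4→N3→Hub: 14+11+16+12+16+20 = 89
Hub→N1→N3→N2→N4→N5→Hub: 14+17+12+4+12+24 = 83
Hub→N1→N3→N2→N5→N4→Hub: 14+17+12+16+12+27 = 98
Hub→N1→N3→N4→N2→N5→Hub: 14+17+16+4+16+24 = 91
Hub→N1→N3→N4→N5→N2→Hub: 14+17+16+12+16+23 = 98
Hub→N1→N3→N5→N2→N4→Hub: 14+17+4+16+4+27 = 82
Hub→N1→N3→N5→N4→N2→Hub: 14+17+4+12+4+23 = 74
Hub→N1→N4→N2→N3→N5→Hub: 14+15+4+12+4+24 = 73
Hub→N1→N4→N2→N5→N3→Hub: 14+15+4+16+4+20 = 73
… (46 more)
The minimum is 65.
One optimal route: Hub → N1 → N2 → N4 → N5 → N3 → Hub (or its reverse).

65 min — the shortest possible round trip.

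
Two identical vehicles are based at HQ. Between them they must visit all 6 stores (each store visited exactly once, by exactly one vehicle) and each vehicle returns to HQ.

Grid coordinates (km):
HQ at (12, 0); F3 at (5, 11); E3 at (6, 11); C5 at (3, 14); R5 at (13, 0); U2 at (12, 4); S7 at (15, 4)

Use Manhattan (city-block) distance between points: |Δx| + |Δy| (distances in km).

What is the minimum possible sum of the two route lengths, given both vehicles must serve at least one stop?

Minimum combined distance: 54 km.

Try each way of splitting the stops between the two vehicles (each non-empty) and, for each split, find the best tour for each vehicle:
  {F3} + {E3, C5, R5, U2, S7}: 36 + 52 = 88
  {E3} + {F3, C5, R5, U2, S7}: 34 + 52 = 86
  {F3, E3} + {C5, R5, U2, S7}: 36 + 52 = 88
  {C5} + {F3, E3, R5, U2, S7}: 46 + 42 = 88
  {F3, C5} + {E3, R5, U2, S7}: 46 + 40 = 86
  {E3, C5} + {F3, R5, U2, S7}: 46 + 42 = 88
  … (31 splits in total)
  {R5} + {F3, E3, C5, U2, S7}: 2 + 52 = 54  ← best
Best: vehicle 1 HQ → R5 → HQ = 2; vehicle 2 HQ → F3 → C5 → E3 → U2 → S7 → HQ = 52; combined 54.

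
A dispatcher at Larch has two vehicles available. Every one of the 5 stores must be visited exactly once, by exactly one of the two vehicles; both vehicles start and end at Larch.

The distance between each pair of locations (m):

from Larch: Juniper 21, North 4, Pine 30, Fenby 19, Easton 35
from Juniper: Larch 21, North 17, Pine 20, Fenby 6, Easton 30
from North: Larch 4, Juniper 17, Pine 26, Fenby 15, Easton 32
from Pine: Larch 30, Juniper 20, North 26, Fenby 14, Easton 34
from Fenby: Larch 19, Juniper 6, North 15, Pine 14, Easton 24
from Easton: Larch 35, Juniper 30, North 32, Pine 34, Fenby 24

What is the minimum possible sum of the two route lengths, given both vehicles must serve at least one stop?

Minimum combined distance: 118 m.

Check every non-empty split of the stops between the two vehicles; for each half take its own optimal tour:
  {Juniper} + {North, Pine, Fenby, Easton}: 42 + 102 = 144
  {North} + {Juniper, Pine, Fenby, Easton}: 8 + 110 = 118
  {Juniper, North} + {Pine, Fenby, Easton}: 42 + 102 = 144
  {Pine} + {Juniper, North, Fenby, Easton}: 60 + 86 = 146
  {Juniper, Pine} + {North, Fenby, Easton}: 71 + 78 = 149
  {North, Pine} + {Juniper, Fenby, Easton}: 60 + 86 = 146
  … (15 splits in total)
Best: vehicle 1 Larch → North → Larch = 8; vehicle 2 Larch → Juniper → Fenby → Pine → Easton → Larch = 110; combined 118.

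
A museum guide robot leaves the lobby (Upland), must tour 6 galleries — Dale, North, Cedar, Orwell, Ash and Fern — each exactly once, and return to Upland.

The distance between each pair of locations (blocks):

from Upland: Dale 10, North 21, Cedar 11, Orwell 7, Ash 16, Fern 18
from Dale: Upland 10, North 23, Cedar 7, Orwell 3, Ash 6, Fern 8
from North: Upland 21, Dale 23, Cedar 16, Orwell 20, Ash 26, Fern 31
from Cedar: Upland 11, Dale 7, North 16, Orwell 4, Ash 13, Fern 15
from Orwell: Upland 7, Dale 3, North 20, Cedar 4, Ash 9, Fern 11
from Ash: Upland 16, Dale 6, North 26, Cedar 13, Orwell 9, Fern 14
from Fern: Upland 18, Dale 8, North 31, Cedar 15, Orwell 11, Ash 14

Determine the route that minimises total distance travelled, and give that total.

Minimum total distance: 82 blocks.

Upland → Dale → North → Cedar → Orwell → Ash → Fern → Upland: 10+23+16+4+9+14+18 = 94
Upland → Dale → North → Cedar → Orwell → Fern → Ash → Upland: 10+23+16+4+11+14+16 = 94
Upland → Dale → North → Cedar → Ash → Orwell → Fern → Upland: 10+23+16+13+9+11+18 = 100
Upland → Dale → North → Cedar → Ash → Fern → Orwell → Upland: 10+23+16+13+14+11+7 = 94
Upland → Dale → North → Cedar → Fern → Orwell → Ash → Upland: 10+23+16+15+11+9+16 = 100
Upland → Dale → North → Cedar → Fern → Ash → Orwell → Upland: 10+23+16+15+14+9+7 = 94
Upland → Dale → North → Orwell → Cedar → Ash → Fern → Upland: 10+23+20+4+13+14+18 = 102
Upland → Dale → North → Orwell → Cedar → Fern → Ash → Upland: 10+23+20+4+15+14+16 = 102
… (352 more)
Upland → Dale → Ash → Fern → Orwell → Cedar → North → Upland: 10+6+14+11+4+16+21 = 82  ← best
The minimum is 82.
One optimal route: Upland → Dale → Ash → Fern → Orwell → Cedar → North → Upland (or its reverse).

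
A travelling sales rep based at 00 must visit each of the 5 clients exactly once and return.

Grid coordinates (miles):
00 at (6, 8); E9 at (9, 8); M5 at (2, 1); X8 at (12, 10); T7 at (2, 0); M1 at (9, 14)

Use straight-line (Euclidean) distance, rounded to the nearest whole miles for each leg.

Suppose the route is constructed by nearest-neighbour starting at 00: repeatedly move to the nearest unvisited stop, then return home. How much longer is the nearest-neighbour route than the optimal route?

From 00: E9=3, X8=6, M1=7, M5=8, T7=9 → choose E9 (3).
From E9: X8=4, M1=6, M5=10, T7=11 → choose X8 (4).
From X8: M1=5, M5=13, T7=14 → choose M1 (5).
From M1: M5=15, T7=16 → choose M5 (15).
From M5: T7=1 → choose T7 (1).
NN route 00 → E9 → X8 → M1 → M5 → T7 → 00 costs 37.
Optimal: 00 → M5 → T7 → E9 → X8 → M1 → 00 costs 36 (by enumerating all 60 distinct tours).
Excess = 37 − 36 = 1.

Excess over optimum: 1 miles.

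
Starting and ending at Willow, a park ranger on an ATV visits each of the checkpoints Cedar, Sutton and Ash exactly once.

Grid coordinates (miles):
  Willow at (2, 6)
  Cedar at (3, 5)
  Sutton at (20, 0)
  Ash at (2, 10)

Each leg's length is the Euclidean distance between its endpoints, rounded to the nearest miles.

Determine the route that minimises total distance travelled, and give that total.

Willow → Cedar → Sutton → Ash → Willow: 1+18+21+4 = 44
Willow → Cedar → Ash → Sutton → Willow: 1+5+21+19 = 46
Willow → Sutton → Cedar → Ash → Willow: 19+18+5+4 = 46
The minimum is 44.
One optimal route: Willow → Cedar → Sutton → Ash → Willow (or its reverse).

Shortest round trip = 44 miles.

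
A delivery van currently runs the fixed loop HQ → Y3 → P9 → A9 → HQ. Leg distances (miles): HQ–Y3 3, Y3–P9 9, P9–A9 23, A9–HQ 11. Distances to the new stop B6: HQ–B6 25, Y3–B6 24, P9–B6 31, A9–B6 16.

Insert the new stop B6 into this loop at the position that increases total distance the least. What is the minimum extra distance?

Insertion cost between consecutive stops i–j is d(i,B6) + d(B6,j) − d(i,j):
  between HQ and Y3: 25 + 24 − 3 = 46
  between Y3 and P9: 24 + 31 − 9 = 46
  between P9 and A9: 31 + 16 − 23 = 24
  between A9 and HQ: 16 + 25 − 11 = 30
Cheapest insertion is between P9 and A9, adding 24.
New total = 46 + 24 = 70.

Minimum extra distance: 24 miles, inserting B6 between P9 and A9.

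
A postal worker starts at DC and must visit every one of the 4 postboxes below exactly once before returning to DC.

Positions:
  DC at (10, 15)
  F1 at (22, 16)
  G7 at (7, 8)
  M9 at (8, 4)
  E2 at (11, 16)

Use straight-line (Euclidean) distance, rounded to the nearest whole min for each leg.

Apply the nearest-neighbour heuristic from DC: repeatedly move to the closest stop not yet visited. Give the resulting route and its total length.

Nearest-neighbour total = 44 min; route DC → E2 → G7 → M9 → F1 → DC.

From DC: distances to unvisited — E2=1, G7=8, M9=11, F1=12. Nearest is E2 (1).
From E2: distances to unvisited — G7=9, F1=11, M9=12. Nearest is G7 (9).
From G7: distances to unvisited — M9=4, F1=17. Nearest is M9 (4).
From M9: distances to unvisited — F1=18. Nearest is F1 (18).
Return F1→DC: 12.
Total = 1 + 9 + 4 + 18 + 12 = 44.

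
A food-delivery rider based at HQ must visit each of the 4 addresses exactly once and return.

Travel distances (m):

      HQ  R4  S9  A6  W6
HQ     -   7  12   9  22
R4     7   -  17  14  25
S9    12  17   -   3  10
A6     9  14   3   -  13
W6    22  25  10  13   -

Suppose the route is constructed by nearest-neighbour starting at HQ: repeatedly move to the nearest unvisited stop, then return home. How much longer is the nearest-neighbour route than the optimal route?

2 m longer than the optimal tour.

From HQ: R4=7, A6=9, S9=12, W6=22 → choose R4 (7).
From R4: A6=14, S9=17, W6=25 → choose A6 (14).
From A6: S9=3, W6=13 → choose S9 (3).
From S9: W6=10 → choose W6 (10).
NN route HQ → R4 → A6 → S9 → W6 → HQ costs 56.
Optimal: HQ → R4 → W6 → S9 → A6 → HQ costs 54 (by enumerating all 12 distinct tours).
Excess = 56 − 54 = 2.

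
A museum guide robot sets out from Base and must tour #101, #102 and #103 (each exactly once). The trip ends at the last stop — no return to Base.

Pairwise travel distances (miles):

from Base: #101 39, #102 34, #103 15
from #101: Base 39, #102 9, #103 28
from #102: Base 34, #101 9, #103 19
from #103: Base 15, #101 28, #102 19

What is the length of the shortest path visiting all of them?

43 miles — the minimum one-way total.

There are 3! = 6 possible orderings.
Base→#101→#102→#103: 39+9+19 = 67
Base→#101→#103→#102: 39+28+19 = 86
Base→#102→#101→#103: 34+9+28 = 71
Base→#102→#103→#101: 34+19+28 = 81
Base→#103→#101→#102: 15+28+9 = 52
Base→#103→#102→#101: 15+19+9 = 43
The minimum is 43.
One shortest path: Base → #103 → #102 → #101.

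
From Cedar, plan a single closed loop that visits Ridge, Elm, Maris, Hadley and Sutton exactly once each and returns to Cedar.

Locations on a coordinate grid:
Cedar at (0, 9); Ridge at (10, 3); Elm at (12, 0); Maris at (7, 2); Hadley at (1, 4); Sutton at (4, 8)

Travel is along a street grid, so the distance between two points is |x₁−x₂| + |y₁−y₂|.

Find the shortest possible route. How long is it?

Shortest round trip = 42.

With 5 stops there are 5!/2 = 60 distinct round trips (a route and its reverse cost the same).
Cedar→Ridge→Elm→Maris→Hadley→Sutton→Cedar: 16+5+7+8+7+5 = 48
Cedar→Ridge→Elm→Maris→Sutton→Hadley→Cedar: 16+5+7+9+7+6 = 50
Cedar→Ridge→Elm→Hadley→Maris→Sutton→Cedar: 16+5+15+8+9+5 = 58
Cedar→Ridge→Elm→Hadley→Sutton→Maris→Cedar: 16+5+15+7+9+14 = 66
Cedar→Ridge→Elm→Sutton→Maris→Hadley→Cedar: 16+5+16+9+8+6 = 60
Cedar→Ridge→Elm→Sutton→Hadley→Maris→Cedar: 16+5+16+7+8+14 = 66
Cedar→Ridge→Maris→Elm→Hadley→Sutton→Cedar: 16+4+7+15+7+5 = 54
Cedar→Ridge→Maris→Elm→Sutton→Hadley→Cedar: 16+4+7+16+7+6 = 56
Cedar→Ridge→Maris→Hadley→Elm→Sutton→Cedar: 16+4+8+15+16+5 = 64
Cedar→Ridge→Maris→Hadley→Sutton→Elm→Cedar: 16+4+8+7+16+21 = 72
Cedar→Ridge→Maris→Sutton→Elm→Hadley→Cedar: 16+4+9+16+15+6 = 66
Cedar→Ridge→Maris→Sutton→Hadley→Elm→Cedar: 16+4+9+7+15+21 = 72
Cedar→Ridge→Hadley→Elm→Maris→Sutton→Cedar: 16+10+15+7+9+5 = 62
Cedar→Ridge→Hadley→Elm→Sutton→Maris→Cedar: 16+10+15+16+9+14 = 80
… (46 more)
Cedar→Hadley→Ridge→Elm→Maris→Sutton→Cedar: 6+10+5+7+9+5 = 42  ← best
The minimum is 42.
One optimal route: Cedar → Hadley → Ridge → Elm → Maris → Sutton → Cedar (or its reverse).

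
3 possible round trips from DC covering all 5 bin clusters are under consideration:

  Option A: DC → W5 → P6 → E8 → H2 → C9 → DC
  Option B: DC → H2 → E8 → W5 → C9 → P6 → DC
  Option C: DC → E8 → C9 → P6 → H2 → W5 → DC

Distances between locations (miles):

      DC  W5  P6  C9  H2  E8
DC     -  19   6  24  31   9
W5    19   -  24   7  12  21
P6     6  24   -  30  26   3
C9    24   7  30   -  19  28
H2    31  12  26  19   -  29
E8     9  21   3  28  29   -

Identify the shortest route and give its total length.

Option A: 19 + 24 + 3 + 29 + 19 + 24 = 118
Option B: 31 + 29 + 21 + 7 + 30 + 6 = 124
Option C: 9 + 28 + 30 + 26 + 12 + 19 = 124

118 miles — Option A is the shortest.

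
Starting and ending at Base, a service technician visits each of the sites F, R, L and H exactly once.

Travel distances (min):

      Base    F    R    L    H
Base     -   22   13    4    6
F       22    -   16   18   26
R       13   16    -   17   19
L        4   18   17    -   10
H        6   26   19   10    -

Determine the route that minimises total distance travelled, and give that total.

Base→F→R→L→H→Base: 22+16+17+10+6 = 71
Base→F→R→H→L→Base: 22+16+19+10+4 = 71
Base→F→L→R→H→Base: 22+18+17+19+6 = 82
Base→F→L→H→R→Base: 22+18+10+19+13 = 82
Base→F→H→R→L→Base: 22+26+19+17+4 = 88
Base→F→H→L→R→Base: 22+26+10+17+13 = 88
Base→R→F→L→H→Base: 13+16+18+10+6 = 63
Base→R→F→H→L→Base: 13+16+26+10+4 = 69
Base→R→L→F→H→Base: 13+17+18+26+6 = 80
Base→R→H→F→L→Base: 13+19+26+18+4 = 80
Base→L→F→R→H→Base: 4+18+16+19+6 = 63
Base→L→R→F→H→Base: 4+17+16+26+6 = 69
The minimum is 63.
One optimal route: Base → R → F → L → H → Base (or its reverse).

Shortest round trip = 63 min.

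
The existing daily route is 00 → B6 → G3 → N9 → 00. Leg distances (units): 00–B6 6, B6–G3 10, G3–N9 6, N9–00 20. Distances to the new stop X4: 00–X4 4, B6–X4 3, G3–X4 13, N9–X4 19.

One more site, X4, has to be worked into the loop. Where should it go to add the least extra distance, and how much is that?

Adding 1 by placing X4 on the 00–B6 leg.

Insertion cost between consecutive stops i–j is d(i,X4) + d(X4,j) − d(i,j):
  between 00 and B6: 4 + 3 − 6 = 1
  between B6 and G3: 3 + 13 − 10 = 6
  between G3 and N9: 13 + 19 − 6 = 26
  between N9 and 00: 19 + 4 − 20 = 3
Cheapest insertion is between 00 and B6, adding 1.
New total = 42 + 1 = 43.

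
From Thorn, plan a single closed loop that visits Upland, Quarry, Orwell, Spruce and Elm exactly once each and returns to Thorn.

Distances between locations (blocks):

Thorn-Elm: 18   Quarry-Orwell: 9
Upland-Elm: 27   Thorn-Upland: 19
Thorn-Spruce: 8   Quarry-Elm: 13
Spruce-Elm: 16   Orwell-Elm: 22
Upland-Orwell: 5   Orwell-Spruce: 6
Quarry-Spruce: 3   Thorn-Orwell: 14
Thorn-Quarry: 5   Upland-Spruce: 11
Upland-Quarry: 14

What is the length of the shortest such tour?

With 5 stops there are 5!/2 = 60 distinct round trips (a route and its reverse cost the same).
Thorn - Upland - Quarry - Orwell - Spruce - Elm - Thorn: 19+14+9+6+16+18 = 82
Thorn - Upland - Quarry - Orwell - Elm - Spruce - Thorn: 19+14+9+22+16+8 = 88
Thorn - Upland - Quarry - Spruce - Orwell - Elm - Thorn: 19+14+3+6+22+18 = 82
Thorn - Upland - Quarry - Spruce - Elm - Orwell - Thorn: 19+14+3+16+22+14 = 88
Thorn - Upland - Quarry - Elm - Orwell - Spruce - Thorn: 19+14+13+22+6+8 = 82
Thorn - Upland - Quarry - Elm - Spruce - Orwell - Thorn: 19+14+13+16+6+14 = 82
Thorn - Upland - Orwell - Quarry - Spruce - Elm - Thorn: 19+5+9+3+16+18 = 70
Thorn - Upland - Orwell - Quarry - Elm - Spruce - Thorn: 19+5+9+13+16+8 = 70
Thorn - Upland - Orwell - Spruce - Quarry - Elm - Thorn: 19+5+6+3+13+18 = 64
Thorn - Upland - Orwell - Spruce - Elm - Quarry - Thorn: 19+5+6+16+13+5 = 64
Thorn - Upland - Orwell - Elm - Quarry - Spruce - Thorn: 19+5+22+13+3+8 = 70
Thorn - Upland - Orwell - Elm - Spruce - Quarry - Thorn: 19+5+22+16+3+5 = 70
Thorn - Upland - Spruce - Quarry - Orwell - Elm - Thorn: 19+11+3+9+22+18 = 82
Thorn - Upland - Spruce - Quarry - Elm - Orwell - Thorn: 19+11+3+13+22+14 = 82
… (46 more)
The minimum is 64.
One optimal route: Thorn → Upland → Orwell → Spruce → Quarry → Elm → Thorn (or its reverse).

Minimum total distance: 64 blocks.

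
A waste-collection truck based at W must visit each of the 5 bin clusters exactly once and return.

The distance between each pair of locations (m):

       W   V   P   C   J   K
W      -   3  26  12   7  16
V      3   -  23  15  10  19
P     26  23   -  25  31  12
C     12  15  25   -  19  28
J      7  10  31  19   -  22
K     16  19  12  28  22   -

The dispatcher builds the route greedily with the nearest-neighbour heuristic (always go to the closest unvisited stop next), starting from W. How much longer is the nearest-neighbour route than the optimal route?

The nearest-neighbour route is 1 m longer than optimal.

W: V=3, J=7, C=12, K=16, P=26 ⇒ V
V: J=10, C=15, K=19, P=23 ⇒ J
J: C=19, K=22, P=31 ⇒ C
C: P=25, K=28 ⇒ P
P: K=12 ⇒ K
NN route W → V → J → C → P → K → W costs 85.
Optimal: W → V → C → P → K → J → W costs 84 (by enumerating all 60 distinct tours).
Excess = 85 − 84 = 1.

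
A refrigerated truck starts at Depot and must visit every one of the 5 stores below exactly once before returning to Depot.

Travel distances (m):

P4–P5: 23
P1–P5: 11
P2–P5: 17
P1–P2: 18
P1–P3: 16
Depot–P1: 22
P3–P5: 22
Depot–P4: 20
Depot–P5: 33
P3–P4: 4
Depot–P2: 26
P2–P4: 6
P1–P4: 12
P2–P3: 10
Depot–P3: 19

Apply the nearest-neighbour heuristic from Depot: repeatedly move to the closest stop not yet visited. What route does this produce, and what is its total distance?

At Depot the remaining stops are P3 19, P4 20, P1 22, P2 26, P5 33; go to P3.
At P3 the remaining stops are P4 4, P2 10, P1 16, P5 22; go to P4.
At P4 the remaining stops are P2 6, P1 12, P5 23; go to P2.
At P2 the remaining stops are P5 17, P1 18; go to P5.
At P5 the remaining stops are P1 11; go to P1.
Return P1→Depot: 22.
Total = 19 + 4 + 6 + 17 + 11 + 22 = 79.

Nearest-neighbour total = 79 m; route Depot → P3 → P4 → P2 → P5 → P1 → Depot.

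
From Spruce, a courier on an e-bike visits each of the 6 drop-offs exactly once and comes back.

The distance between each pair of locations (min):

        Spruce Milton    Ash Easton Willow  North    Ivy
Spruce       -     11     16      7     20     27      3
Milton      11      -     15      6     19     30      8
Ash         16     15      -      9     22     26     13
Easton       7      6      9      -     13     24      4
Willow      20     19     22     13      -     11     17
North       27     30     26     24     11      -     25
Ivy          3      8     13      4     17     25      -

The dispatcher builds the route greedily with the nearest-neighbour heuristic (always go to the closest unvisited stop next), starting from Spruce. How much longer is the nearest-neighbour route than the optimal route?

Spruce: Ivy=3, Easton=7, Milton=11, Ash=16, Willow=20, North=27 ⇒ Ivy
Ivy: Easton=4, Milton=8, Ash=13, Willow=17, North=25 ⇒ Easton
Easton: Milton=6, Ash=9, Willow=13, North=24 ⇒ Milton
Milton: Ash=15, Willow=19, North=30 ⇒ Ash
Ash: Willow=22, North=26 ⇒ Willow
Willow: North=11 ⇒ North
NN route Spruce → Ivy → Easton → Milton → Ash → Willow → North → Spruce costs 88.
Optimal: Spruce → Milton → Ash → North → Willow → Easton → Ivy → Spruce costs 83 (by enumerating all 360 distinct tours).
Excess = 88 − 83 = 5.

The nearest-neighbour route is 5 min longer than optimal.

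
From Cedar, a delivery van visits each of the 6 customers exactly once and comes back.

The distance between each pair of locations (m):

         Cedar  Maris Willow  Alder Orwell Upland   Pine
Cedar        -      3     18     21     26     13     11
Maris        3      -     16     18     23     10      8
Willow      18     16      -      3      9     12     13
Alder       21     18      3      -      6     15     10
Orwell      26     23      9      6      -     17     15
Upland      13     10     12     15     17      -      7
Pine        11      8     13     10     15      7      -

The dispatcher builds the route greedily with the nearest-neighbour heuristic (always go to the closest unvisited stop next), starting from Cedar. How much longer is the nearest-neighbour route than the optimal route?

Excess over optimum: 5 m.

From Cedar: Maris=3, Pine=11, Upland=13, Willow=18, Alder=21, Orwell=26 → choose Maris (3).
From Maris: Pine=8, Upland=10, Willow=16, Alder=18, Orwell=23 → choose Pine (8).
From Pine: Upland=7, Alder=10, Willow=13, Orwell=15 → choose Upland (7).
From Upland: Willow=12, Alder=15, Orwell=17 → choose Willow (12).
From Willow: Alder=3, Orwell=9 → choose Alder (3).
From Alder: Orwell=6 → choose Orwell (6).
NN route Cedar → Maris → Pine → Upland → Willow → Alder → Orwell → Cedar costs 65.
Optimal: Cedar → Maris → Upland → Willow → Alder → Orwell → Pine → Cedar costs 60 (by enumerating all 360 distinct tours).
Excess = 65 − 60 = 5.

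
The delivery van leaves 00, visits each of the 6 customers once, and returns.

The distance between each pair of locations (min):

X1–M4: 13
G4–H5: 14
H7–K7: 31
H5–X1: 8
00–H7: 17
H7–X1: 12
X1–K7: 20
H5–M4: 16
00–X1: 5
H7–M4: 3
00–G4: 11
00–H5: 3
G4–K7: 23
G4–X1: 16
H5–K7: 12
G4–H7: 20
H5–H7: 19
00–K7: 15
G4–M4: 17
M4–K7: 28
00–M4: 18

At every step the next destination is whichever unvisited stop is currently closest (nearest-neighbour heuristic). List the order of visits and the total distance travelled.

Nearest-neighbour total = 81 min; route 00 → H5 → X1 → H7 → M4 → G4 → K7 → 00.

From 00: distances to unvisited — H5=3, X1=5, G4=11, K7=15, H7=17, M4=18. Nearest is H5 (3).
From H5: distances to unvisited — X1=8, K7=12, G4=14, M4=16, H7=19. Nearest is X1 (8).
From X1: distances to unvisited — H7=12, M4=13, G4=16, K7=20. Nearest is H7 (12).
From H7: distances to unvisited — M4=3, G4=20, K7=31. Nearest is M4 (3).
From M4: distances to unvisited — G4=17, K7=28. Nearest is G4 (17).
From G4: distances to unvisited — K7=23. Nearest is K7 (23).
Return K7→00: 15.
Total = 3 + 8 + 12 + 3 + 17 + 23 + 15 = 81.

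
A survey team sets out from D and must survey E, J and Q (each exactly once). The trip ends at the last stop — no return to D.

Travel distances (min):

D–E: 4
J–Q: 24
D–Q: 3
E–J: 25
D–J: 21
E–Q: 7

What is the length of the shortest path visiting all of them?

35 min — the minimum one-way total.

There are 3! = 6 possible orderings.
D→E→J→Q: 4+25+24 = 53
D→E→Q→J: 4+7+24 = 35
D→J→E→Q: 21+25+7 = 53
D→J→Q→E: 21+24+7 = 52
D→Q→E→J: 3+7+25 = 35
D→Q→J→E: 3+24+25 = 52
The minimum is 35.
One shortest path: D → E → Q → J.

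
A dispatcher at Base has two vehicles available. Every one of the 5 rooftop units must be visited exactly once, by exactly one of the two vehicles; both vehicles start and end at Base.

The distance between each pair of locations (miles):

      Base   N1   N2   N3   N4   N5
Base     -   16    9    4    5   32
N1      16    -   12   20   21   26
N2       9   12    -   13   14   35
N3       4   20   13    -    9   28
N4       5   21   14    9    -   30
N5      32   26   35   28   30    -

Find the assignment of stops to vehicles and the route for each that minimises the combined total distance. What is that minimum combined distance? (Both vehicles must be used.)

Minimum combined distance: 89 miles.

Try each way of splitting the stops between the two vehicles (each non-empty) and, for each split, find the best tour for each vehicle:
  {N1} + {N2, N3, N4, N5}: 32 + 85 = 117
  {N2} + {N1, N3, N4, N5}: 18 + 84 = 102
  {N1, N2} + {N3, N4, N5}: 37 + 67 = 104
  {N3} + {N1, N2, N4, N5}: 8 + 82 = 90
  {N1, N3} + {N2, N4, N5}: 40 + 79 = 119
  {N2, N3} + {N1, N4, N5}: 26 + 77 = 103
  … (15 splits in total)
  {N4} + {N1, N2, N3, N5}: 10 + 79 = 89  ← best
Best: vehicle 1 Base → N4 → Base = 10; vehicle 2 Base → N2 → N1 → N5 → N3 → Base = 79; combined 89.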